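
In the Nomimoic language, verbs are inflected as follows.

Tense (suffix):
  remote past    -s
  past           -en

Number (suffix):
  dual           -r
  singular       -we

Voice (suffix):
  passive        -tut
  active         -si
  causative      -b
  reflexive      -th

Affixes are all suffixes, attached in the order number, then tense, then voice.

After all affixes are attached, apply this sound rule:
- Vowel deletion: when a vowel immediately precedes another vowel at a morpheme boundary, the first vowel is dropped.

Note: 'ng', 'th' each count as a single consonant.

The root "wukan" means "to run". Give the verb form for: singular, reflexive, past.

wukanwenth

Attach number singular -we → wukanwe.
Attach tense past -en → wukanween.
Attach voice reflexive -th → wukanweenth.
Apply vowel deletion: wukanweenth → wukanwenth.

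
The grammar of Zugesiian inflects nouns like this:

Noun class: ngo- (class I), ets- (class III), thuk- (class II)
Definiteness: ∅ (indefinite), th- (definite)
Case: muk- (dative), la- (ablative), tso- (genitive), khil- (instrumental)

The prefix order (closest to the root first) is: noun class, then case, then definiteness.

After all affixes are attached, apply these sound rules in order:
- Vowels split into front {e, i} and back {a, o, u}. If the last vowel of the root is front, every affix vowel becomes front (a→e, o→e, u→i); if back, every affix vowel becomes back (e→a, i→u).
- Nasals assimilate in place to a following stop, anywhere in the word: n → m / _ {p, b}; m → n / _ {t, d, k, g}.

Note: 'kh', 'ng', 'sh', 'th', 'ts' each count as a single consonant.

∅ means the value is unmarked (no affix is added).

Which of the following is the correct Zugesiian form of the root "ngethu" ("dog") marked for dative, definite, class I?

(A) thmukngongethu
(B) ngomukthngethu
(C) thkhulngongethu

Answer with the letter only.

A

Attach noun class class I ngo- → ngongethu.
Attach case dative muk- → mukngongethu.
Attach definiteness definite th- → thmukngongethu.
Vowel harmony: no change.
Nasal assimilation: no change.
So the correct form is thmukngongethu, option (A).
(C) thkhulngongethu is wrong: it uses instrumental instead of dative for case.
(B) ngomukthngethu is wrong: it has the affixes in the wrong order.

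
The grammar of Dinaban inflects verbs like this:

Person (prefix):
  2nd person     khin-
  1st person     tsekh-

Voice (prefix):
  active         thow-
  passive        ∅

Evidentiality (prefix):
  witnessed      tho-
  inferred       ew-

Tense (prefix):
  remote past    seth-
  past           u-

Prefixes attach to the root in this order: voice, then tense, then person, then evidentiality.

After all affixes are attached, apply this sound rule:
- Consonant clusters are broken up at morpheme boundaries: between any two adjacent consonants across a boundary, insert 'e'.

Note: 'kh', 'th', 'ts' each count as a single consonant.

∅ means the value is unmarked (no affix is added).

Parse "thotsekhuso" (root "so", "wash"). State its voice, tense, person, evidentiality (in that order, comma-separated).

passive, past, 1st person, witnessed

Segment: tho-tsekh-u-so.
voice: ∅ → passive.
tense: u- → past.
person: tsekh- → 1st person.
evidentiality: tho- → witnessed.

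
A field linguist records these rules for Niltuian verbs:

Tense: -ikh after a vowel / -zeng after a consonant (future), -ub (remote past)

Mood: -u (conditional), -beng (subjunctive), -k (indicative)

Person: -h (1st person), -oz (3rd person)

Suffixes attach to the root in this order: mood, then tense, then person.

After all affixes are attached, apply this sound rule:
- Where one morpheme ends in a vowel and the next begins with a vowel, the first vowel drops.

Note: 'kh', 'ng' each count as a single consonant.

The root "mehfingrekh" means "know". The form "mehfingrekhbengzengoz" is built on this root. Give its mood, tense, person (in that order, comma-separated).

Segment: mehfingrekh-beng-zeng-oz.
mood: -beng → subjunctive.
tense: -ikh/zeng → future.
person: -oz → 3rd person.

subjunctive, future, 3rd person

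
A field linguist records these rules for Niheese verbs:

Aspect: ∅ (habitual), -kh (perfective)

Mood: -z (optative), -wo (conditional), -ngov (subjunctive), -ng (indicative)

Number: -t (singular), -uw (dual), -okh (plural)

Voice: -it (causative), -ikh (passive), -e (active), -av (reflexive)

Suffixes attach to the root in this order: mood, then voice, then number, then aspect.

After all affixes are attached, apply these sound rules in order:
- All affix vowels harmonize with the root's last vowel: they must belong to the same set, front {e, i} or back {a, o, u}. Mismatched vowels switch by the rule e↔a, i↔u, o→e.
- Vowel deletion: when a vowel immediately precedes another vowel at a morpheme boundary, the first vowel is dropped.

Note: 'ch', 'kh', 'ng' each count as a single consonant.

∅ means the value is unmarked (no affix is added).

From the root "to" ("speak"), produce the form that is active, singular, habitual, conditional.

Attach mood conditional -wo → towo.
Attach voice active -e → towoe.
Attach number singular -t → towoet.
aspect = habitual: zero marking, form stays towoet.
Apply vowel harmony: towoet → towoat.
Apply vowel deletion: towoat → towat.

towat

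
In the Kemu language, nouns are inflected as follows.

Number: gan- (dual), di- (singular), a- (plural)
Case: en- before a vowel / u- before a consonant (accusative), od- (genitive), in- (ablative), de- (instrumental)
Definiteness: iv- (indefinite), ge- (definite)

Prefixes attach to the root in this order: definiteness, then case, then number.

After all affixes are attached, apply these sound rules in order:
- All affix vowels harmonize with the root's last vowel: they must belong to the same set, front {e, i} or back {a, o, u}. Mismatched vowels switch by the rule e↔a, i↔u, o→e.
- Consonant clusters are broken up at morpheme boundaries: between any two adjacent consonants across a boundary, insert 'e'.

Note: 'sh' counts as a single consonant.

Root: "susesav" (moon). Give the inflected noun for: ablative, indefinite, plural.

Attach definiteness indefinite iv- → ivsusesav.
Attach case ablative in- → inivsusesav.
Attach number plural a- → ainivsusesav.
Apply vowel harmony: ainivsusesav → aunuvsusesav.
Apply epenthesis: aunuvsusesav → aunuvesusesav.

aunuvesusesav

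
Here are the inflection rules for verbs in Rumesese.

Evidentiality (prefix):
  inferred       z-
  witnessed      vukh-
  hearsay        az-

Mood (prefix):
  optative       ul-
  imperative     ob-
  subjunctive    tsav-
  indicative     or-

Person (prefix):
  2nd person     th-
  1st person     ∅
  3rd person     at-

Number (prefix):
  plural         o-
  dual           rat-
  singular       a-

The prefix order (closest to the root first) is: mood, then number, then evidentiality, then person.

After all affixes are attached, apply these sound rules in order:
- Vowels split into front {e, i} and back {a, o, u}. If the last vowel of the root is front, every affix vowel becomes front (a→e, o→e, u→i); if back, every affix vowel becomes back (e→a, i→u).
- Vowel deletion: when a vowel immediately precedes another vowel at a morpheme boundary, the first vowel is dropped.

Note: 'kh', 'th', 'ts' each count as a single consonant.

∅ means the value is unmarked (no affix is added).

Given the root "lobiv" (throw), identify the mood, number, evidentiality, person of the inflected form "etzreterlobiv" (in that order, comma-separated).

indicative, dual, inferred, 3rd person

Segment: at-z-rat-or-lobiv.
mood: or- → indicative.
number: rat- → dual.
evidentiality: z- → inferred.
person: at- → 3rd person.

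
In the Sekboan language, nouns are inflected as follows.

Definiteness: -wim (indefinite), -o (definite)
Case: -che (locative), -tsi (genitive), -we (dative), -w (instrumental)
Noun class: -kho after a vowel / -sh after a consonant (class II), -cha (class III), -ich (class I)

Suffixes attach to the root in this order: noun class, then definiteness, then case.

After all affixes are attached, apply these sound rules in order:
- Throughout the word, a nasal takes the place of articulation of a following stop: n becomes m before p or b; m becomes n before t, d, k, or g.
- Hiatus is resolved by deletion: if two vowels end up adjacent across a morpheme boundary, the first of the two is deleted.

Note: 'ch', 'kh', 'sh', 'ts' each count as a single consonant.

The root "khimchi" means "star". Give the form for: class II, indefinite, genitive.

Attach noun class class II -kho (after vowel 'i') → khimchikho.
Attach definiteness indefinite -wim → khimchikhowim.
Attach case genitive -tsi → khimchikhowimtsi.
Nasal assimilation: no change.
Vowel deletion: no change.

khimchikhowimtsi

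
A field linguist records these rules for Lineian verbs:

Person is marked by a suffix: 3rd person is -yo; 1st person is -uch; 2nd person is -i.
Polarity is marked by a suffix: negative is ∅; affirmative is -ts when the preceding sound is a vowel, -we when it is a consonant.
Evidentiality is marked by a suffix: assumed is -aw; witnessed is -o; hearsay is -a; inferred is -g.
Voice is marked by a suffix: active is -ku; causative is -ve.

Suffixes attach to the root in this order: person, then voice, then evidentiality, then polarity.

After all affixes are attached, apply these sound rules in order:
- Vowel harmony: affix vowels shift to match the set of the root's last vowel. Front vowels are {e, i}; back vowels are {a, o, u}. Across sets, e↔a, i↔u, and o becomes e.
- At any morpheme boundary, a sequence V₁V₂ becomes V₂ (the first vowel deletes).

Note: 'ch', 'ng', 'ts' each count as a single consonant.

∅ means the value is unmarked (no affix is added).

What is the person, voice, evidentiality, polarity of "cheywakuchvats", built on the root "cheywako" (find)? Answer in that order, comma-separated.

1st person, causative, hearsay, affirmative

Segment: cheywako-uch-ve-a-ts.
person: -uch → 1st person.
voice: -ve → causative.
evidentiality: -a → hearsay.
polarity: -ts/we → affirmative.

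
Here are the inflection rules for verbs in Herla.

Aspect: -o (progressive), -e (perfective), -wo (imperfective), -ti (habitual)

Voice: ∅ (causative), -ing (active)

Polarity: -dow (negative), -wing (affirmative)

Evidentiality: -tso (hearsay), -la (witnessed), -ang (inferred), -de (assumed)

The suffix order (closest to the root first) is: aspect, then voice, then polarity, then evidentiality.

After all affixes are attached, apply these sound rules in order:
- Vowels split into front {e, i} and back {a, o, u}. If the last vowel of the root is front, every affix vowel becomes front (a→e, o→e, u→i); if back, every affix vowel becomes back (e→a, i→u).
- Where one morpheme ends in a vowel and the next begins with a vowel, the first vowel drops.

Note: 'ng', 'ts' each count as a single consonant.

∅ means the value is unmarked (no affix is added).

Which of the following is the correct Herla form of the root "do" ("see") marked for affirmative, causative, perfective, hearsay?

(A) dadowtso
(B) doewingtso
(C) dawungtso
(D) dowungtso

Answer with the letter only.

Attach aspect perfective -e → doe.
voice = causative: zero marking, form stays doe.
Attach polarity affirmative -wing → doewing.
Attach evidentiality hearsay -tso → doewingtso.
Apply vowel harmony: doewingtso → doawungtso.
Apply vowel deletion: doawungtso → dawungtso.
So the correct form is dawungtso, option (C).
(B) doewingtso is wrong: it fails to apply the sound rule(s).
(A) dadowtso is wrong: it uses negative instead of affirmative for polarity.
(D) dowungtso is wrong: it uses progressive instead of perfective for aspect.

C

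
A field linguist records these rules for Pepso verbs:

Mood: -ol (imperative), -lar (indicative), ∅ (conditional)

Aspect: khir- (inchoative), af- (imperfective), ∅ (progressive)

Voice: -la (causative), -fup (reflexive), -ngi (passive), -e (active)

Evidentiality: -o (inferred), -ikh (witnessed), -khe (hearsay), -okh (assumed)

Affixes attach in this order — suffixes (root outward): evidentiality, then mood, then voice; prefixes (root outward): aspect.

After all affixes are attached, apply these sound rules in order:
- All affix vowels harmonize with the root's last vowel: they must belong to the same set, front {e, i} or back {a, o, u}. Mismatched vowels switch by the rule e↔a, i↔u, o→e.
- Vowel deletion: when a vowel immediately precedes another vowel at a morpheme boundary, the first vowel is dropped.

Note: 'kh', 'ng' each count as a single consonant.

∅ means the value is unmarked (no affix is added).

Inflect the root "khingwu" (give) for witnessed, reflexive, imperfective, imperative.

afkhingwukholfup

Attach evidentiality witnessed -ikh → khingwuikh.
Attach mood imperative -ol → khingwuikhol.
Attach aspect imperfective af- → afkhingwuikhol.
Attach voice reflexive -fup → afkhingwuikholfup.
Apply vowel harmony: afkhingwuikholfup → afkhingwuukholfup.
Apply vowel deletion: afkhingwuukholfup → afkhingwukholfup.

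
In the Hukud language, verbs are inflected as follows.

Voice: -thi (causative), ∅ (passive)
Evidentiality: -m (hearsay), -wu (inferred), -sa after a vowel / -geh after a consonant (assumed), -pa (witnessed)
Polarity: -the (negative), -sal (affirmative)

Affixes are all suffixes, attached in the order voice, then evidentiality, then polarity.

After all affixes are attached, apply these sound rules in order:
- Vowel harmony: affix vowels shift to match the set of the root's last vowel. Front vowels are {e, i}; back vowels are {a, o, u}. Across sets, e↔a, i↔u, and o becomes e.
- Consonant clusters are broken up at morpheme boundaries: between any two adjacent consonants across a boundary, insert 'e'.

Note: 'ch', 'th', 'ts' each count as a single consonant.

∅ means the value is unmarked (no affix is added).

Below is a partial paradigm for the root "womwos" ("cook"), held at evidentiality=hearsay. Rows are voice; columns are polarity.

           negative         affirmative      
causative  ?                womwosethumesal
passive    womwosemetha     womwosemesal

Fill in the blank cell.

womwosethumetha

Attach voice causative -thi → womwosthi.
Attach evidentiality hearsay -m → womwosthim.
Attach polarity negative -the → womwosthimthe.
Apply vowel harmony: womwosthimthe → womwosthumtha.
Apply epenthesis: womwosthumtha → womwosethumetha.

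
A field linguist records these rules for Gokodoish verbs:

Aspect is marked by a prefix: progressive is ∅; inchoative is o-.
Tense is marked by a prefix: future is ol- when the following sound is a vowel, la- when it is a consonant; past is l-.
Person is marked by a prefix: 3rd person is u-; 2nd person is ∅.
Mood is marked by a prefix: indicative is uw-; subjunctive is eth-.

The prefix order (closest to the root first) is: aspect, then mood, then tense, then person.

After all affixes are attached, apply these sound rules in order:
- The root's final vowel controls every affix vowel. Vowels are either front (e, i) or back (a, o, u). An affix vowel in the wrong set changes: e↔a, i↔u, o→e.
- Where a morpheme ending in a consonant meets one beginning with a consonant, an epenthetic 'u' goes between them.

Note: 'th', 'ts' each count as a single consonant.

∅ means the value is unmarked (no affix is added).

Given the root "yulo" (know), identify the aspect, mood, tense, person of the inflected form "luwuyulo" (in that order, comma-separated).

progressive, indicative, past, 2nd person

Segment: l-uw-yulo.
aspect: ∅ → progressive.
mood: uw- → indicative.
tense: l- → past.
person: ∅ → 2nd person.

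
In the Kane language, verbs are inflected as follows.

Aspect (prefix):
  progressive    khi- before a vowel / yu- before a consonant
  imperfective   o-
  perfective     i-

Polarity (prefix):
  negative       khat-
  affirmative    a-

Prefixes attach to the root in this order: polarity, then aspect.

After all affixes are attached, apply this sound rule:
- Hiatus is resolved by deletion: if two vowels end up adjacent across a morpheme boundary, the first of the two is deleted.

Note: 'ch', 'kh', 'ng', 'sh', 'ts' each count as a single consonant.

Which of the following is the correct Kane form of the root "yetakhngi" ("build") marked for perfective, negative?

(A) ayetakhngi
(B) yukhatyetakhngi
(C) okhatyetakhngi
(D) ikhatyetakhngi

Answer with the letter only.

D

Attach polarity negative khat- → khatyetakhngi.
Attach aspect perfective i- → ikhatyetakhngi.
Vowel deletion: no change.
So the correct form is ikhatyetakhngi, option (D).
(C) okhatyetakhngi is wrong: it uses imperfective instead of perfective for aspect.
(A) ayetakhngi is wrong: it uses affirmative instead of negative for polarity.
(B) yukhatyetakhngi is wrong: it uses progressive instead of perfective for aspect.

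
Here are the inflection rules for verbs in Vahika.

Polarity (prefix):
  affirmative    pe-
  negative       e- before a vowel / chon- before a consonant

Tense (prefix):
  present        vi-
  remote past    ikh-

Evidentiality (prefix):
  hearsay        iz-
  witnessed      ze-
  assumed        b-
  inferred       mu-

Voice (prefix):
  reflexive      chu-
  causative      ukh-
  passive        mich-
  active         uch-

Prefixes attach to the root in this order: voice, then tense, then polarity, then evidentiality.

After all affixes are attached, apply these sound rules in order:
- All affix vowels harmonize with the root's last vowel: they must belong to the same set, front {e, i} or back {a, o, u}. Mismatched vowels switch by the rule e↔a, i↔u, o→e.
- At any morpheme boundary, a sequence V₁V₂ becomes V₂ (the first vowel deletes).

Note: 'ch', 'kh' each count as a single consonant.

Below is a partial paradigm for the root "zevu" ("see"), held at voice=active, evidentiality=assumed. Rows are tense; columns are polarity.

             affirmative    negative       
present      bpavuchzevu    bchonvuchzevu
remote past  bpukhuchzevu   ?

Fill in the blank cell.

Attach voice active uch- → uchzevu.
Attach tense remote past ikh- → ikhuchzevu.
Attach polarity negative e- (before vowel 'i') → eikhuchzevu.
Attach evidentiality assumed b- → beikhuchzevu.
Apply vowel harmony: beikhuchzevu → baukhuchzevu.
Apply vowel deletion: baukhuchzevu → bukhuchzevu.

bukhuchzevu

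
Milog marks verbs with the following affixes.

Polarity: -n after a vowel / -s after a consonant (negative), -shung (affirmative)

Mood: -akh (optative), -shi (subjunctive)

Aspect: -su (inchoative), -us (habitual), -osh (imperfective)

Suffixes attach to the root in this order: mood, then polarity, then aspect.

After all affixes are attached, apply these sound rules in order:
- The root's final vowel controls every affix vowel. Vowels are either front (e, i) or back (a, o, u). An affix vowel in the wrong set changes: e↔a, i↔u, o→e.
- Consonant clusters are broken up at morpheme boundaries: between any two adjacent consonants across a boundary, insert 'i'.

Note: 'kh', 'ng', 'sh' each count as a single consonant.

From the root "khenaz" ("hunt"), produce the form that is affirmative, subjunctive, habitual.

khenazishushungus

Attach mood subjunctive -shi → khenazshi.
Attach polarity affirmative -shung → khenazshishung.
Attach aspect habitual -us → khenazshishungus.
Apply vowel harmony: khenazshishungus → khenazshushungus.
Apply epenthesis: khenazshushungus → khenazishushungus.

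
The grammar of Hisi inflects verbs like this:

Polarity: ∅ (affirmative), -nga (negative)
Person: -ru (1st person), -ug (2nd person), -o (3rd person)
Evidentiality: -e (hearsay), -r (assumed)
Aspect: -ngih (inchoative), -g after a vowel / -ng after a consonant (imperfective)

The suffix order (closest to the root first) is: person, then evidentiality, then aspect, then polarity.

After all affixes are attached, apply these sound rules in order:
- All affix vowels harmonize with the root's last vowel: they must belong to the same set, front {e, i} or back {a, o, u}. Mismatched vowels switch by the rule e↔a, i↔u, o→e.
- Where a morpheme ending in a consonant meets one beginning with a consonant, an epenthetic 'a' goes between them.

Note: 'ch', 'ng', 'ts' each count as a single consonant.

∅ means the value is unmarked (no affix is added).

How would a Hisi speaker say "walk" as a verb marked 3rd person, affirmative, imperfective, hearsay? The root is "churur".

Attach person 3rd person -o → chururo.
Attach evidentiality hearsay -e → chururoe.
Attach aspect imperfective -g (after vowel 'e') → chururoeg.
polarity = affirmative: zero marking, form stays chururoeg.
Apply vowel harmony: chururoeg → chururoag.
Epenthesis: no change.

chururoag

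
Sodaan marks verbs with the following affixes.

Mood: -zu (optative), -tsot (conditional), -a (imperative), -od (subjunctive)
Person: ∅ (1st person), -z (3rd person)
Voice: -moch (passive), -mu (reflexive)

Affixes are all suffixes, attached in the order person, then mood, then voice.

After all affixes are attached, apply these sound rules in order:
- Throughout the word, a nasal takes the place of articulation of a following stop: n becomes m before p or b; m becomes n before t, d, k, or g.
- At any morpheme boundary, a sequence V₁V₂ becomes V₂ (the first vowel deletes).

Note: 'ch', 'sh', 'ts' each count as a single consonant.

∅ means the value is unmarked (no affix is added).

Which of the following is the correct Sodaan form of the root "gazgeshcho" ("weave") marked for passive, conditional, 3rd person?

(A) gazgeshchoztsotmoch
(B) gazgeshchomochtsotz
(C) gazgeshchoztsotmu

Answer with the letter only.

Attach person 3rd person -z → gazgeshchoz.
Attach mood conditional -tsot → gazgeshchoztsot.
Attach voice passive -moch → gazgeshchoztsotmoch.
Nasal assimilation: no change.
Vowel deletion: no change.
So the correct form is gazgeshchoztsotmoch, option (A).
(C) gazgeshchoztsotmu is wrong: it uses reflexive instead of passive for voice.
(B) gazgeshchomochtsotz is wrong: it has the affixes in the wrong order.

A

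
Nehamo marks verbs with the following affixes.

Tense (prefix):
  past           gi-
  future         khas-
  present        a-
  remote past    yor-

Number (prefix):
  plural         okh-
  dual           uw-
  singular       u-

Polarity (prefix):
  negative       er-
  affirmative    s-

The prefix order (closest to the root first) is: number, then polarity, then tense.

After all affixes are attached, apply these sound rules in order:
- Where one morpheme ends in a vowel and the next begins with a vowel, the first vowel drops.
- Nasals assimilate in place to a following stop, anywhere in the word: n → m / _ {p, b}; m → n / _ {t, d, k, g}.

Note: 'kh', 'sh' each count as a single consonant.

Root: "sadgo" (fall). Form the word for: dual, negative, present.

Attach number dual uw- → uwsadgo.
Attach polarity negative er- → eruwsadgo.
Attach tense present a- → aeruwsadgo.
Apply vowel deletion: aeruwsadgo → eruwsadgo.
Nasal assimilation: no change.

eruwsadgo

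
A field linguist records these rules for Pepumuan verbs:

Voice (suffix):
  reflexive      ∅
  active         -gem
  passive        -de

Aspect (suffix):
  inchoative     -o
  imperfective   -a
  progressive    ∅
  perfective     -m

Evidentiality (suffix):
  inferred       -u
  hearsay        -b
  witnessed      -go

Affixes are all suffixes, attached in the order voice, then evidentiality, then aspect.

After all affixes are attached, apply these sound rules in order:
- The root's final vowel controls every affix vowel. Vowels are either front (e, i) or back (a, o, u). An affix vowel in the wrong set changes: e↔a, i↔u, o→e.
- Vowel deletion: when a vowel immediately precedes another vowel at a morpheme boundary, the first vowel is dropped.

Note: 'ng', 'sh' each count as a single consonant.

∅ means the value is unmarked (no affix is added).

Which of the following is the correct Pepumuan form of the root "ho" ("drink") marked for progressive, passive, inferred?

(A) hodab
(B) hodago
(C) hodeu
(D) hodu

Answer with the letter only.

Attach voice passive -de → hode.
Attach evidentiality inferred -u → hodeu.
aspect = progressive: zero marking, form stays hodeu.
Apply vowel harmony: hodeu → hodau.
Apply vowel deletion: hodau → hodu.
So the correct form is hodu, option (D).
(A) hodab is wrong: it uses hearsay instead of inferred for evidentiality.
(B) hodago is wrong: it uses witnessed instead of inferred for evidentiality.
(C) hodeu is wrong: it fails to apply the sound rule(s).

D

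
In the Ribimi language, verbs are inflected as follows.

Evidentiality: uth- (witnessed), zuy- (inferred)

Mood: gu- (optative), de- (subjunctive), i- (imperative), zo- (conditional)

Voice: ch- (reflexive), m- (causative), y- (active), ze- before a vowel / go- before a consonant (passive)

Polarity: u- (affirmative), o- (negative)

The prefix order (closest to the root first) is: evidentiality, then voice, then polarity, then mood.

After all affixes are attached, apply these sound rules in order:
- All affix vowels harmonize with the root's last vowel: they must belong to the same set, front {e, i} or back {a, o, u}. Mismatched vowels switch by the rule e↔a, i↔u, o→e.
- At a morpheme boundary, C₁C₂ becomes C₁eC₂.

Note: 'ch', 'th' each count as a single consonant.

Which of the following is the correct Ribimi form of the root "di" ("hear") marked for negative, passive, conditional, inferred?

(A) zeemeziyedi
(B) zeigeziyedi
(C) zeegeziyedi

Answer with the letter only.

C

Attach evidentiality inferred zuy- → zuydi.
Attach voice passive go- (before consonant 'z') → gozuydi.
Attach polarity negative o- → ogozuydi.
Attach mood conditional zo- → zoogozuydi.
Apply vowel harmony: zoogozuydi → zeegeziydi.
Apply epenthesis: zeegeziydi → zeegeziyedi.
So the correct form is zeegeziyedi, option (C).
(A) zeemeziyedi is wrong: it uses causative instead of passive for voice.
(B) zeigeziyedi is wrong: it uses affirmative instead of negative for polarity.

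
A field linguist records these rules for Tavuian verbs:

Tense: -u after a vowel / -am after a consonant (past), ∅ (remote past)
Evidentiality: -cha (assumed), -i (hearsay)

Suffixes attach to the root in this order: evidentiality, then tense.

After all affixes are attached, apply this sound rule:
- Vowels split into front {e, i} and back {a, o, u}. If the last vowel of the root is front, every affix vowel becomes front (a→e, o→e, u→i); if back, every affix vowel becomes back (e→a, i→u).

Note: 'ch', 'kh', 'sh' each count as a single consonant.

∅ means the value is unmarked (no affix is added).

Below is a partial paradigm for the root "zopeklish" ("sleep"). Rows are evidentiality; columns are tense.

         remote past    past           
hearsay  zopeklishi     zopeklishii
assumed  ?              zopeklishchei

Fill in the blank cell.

Attach evidentiality assumed -cha → zopeklishcha.
tense = remote past: zero marking, form stays zopeklishcha.
Apply vowel harmony: zopeklishcha → zopeklishche.

zopeklishche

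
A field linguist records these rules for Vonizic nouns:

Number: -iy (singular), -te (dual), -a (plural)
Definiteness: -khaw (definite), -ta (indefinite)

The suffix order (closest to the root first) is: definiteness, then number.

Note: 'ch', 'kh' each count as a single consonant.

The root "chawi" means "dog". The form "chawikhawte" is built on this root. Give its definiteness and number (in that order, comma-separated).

definite, dual

Segment: chawi-khaw-te.
definiteness: -khaw → definite.
number: -te → dual.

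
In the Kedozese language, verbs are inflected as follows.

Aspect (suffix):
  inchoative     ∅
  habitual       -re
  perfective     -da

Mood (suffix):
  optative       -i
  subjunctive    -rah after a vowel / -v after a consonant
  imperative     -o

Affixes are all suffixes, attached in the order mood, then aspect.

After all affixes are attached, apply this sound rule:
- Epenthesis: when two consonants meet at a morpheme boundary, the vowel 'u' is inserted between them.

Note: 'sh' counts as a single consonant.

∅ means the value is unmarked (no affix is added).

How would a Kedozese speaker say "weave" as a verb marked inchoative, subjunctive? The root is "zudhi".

Attach mood subjunctive -rah (after vowel 'i') → zudhirah.
aspect = inchoative: zero marking, form stays zudhirah.
Epenthesis: no change.

zudhirah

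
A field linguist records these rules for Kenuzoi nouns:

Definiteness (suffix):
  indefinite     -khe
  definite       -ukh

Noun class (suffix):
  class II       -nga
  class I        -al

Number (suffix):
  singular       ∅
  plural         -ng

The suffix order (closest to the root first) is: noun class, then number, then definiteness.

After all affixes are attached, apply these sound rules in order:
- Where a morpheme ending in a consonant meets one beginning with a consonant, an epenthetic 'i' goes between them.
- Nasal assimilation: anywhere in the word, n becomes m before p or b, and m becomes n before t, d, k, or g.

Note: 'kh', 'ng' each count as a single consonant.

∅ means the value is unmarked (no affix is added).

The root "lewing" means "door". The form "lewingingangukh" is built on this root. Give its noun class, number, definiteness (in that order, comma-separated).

Segment: lewing-nga-ng-ukh.
noun class: -nga → class II.
number: -ng → plural.
definiteness: -ukh → definite.

class II, plural, definite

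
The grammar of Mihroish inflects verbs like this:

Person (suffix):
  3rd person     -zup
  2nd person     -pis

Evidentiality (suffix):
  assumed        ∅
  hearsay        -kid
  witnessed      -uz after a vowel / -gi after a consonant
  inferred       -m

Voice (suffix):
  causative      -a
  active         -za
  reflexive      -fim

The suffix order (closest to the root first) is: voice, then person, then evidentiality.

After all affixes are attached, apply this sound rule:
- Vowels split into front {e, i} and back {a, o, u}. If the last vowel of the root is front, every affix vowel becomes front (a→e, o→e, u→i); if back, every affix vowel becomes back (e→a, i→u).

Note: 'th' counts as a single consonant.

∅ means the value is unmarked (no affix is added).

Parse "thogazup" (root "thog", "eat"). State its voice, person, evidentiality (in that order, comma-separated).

causative, 3rd person, assumed

Segment: thog-a-zup.
voice: -a → causative.
person: -zup → 3rd person.
evidentiality: ∅ → assumed.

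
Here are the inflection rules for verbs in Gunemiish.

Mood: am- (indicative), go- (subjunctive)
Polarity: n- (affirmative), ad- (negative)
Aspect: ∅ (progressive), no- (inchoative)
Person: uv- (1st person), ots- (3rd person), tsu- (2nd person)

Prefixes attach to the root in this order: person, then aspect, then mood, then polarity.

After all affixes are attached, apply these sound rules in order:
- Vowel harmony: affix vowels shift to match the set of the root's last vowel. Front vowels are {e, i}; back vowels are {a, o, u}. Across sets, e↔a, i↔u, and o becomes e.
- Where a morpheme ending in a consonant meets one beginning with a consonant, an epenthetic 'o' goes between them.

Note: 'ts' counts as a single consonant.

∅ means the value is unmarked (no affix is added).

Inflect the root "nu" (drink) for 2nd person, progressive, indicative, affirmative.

namotsunu

Attach person 2nd person tsu- → tsunu.
aspect = progressive: zero marking, form stays tsunu.
Attach mood indicative am- → amtsunu.
Attach polarity affirmative n- → namtsunu.
Vowel harmony: no change.
Apply epenthesis: namtsunu → namotsunu.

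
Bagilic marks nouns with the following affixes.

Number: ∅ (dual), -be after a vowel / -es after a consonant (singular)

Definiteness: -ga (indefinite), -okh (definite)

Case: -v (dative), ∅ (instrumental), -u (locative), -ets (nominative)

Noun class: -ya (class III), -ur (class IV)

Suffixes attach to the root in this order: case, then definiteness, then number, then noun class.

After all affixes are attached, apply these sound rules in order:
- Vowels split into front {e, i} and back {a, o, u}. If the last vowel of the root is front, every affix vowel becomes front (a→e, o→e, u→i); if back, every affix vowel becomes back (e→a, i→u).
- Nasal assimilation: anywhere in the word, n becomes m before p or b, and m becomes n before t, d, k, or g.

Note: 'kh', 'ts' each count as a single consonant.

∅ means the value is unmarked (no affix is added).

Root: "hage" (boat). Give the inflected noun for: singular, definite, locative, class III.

Attach case locative -u → hageu.
Attach definiteness definite -okh → hageuokh.
Attach number singular -es (after consonant 'kh') → hageuokhes.
Attach noun class class III -ya → hageuokhesya.
Apply vowel harmony: hageuokhesya → hageiekhesye.
Nasal assimilation: no change.

hageiekhesye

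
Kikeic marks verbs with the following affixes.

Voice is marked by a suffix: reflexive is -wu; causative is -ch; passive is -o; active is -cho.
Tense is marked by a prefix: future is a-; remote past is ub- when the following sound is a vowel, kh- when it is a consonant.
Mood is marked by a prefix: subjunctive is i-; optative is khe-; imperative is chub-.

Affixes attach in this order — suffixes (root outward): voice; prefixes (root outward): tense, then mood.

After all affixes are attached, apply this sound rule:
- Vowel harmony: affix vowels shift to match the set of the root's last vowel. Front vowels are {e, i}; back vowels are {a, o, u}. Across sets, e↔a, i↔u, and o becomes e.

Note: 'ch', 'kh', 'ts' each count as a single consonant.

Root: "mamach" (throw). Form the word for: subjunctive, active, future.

uamamachcho

Attach voice active -cho → mamachcho.
Attach tense future a- → amamachcho.
Attach mood subjunctive i- → iamamachcho.
Apply vowel harmony: iamamachcho → uamamachcho.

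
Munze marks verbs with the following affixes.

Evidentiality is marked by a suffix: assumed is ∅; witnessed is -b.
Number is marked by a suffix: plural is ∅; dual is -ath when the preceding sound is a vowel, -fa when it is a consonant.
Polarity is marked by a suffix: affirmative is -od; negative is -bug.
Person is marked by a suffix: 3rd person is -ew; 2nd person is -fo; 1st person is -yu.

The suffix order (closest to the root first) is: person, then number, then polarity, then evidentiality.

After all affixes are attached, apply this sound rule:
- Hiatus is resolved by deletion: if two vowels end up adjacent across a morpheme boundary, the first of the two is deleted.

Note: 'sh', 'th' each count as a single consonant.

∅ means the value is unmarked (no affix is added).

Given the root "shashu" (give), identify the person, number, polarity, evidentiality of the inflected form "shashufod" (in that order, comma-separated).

2nd person, plural, affirmative, assumed

Segment: shashu-fo-od.
person: -fo → 2nd person.
number: ∅ → plural.
polarity: -od → affirmative.
evidentiality: ∅ → assumed.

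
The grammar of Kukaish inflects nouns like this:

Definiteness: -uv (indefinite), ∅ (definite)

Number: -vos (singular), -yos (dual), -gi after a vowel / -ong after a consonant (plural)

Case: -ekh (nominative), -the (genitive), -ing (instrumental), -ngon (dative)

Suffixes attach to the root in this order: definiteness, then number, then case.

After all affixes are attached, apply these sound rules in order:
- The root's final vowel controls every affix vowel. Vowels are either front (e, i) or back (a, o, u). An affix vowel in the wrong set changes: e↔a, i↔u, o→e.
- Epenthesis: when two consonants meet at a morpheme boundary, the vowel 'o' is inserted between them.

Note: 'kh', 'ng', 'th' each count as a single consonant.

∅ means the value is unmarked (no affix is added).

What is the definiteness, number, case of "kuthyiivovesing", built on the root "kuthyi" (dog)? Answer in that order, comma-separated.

Segment: kuthyi-uv-vos-ing.
definiteness: -uv → indefinite.
number: -vos → singular.
case: -ing → instrumental.

indefinite, singular, instrumental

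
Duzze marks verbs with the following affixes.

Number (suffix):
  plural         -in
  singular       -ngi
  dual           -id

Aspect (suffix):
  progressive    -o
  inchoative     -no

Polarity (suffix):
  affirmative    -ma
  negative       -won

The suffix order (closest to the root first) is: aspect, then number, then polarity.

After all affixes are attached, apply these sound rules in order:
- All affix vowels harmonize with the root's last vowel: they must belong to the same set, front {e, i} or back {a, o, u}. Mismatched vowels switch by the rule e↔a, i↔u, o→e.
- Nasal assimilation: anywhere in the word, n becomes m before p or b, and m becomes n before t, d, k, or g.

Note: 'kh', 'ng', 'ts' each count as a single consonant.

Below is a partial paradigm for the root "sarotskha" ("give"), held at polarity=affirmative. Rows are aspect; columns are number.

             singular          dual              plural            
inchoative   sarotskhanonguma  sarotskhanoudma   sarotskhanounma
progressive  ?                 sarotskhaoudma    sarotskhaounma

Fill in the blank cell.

sarotskhaonguma

Attach aspect progressive -o → sarotskhao.
Attach number singular -ngi → sarotskhaongi.
Attach polarity affirmative -ma → sarotskhaongima.
Apply vowel harmony: sarotskhaongima → sarotskhaonguma.
Nasal assimilation: no change.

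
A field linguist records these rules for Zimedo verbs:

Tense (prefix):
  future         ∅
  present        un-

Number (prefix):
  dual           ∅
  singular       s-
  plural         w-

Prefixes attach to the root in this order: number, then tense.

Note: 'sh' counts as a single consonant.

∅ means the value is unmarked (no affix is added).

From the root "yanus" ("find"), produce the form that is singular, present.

Attach number singular s- → syanus.
Attach tense present un- → unsyanus.

unsyanus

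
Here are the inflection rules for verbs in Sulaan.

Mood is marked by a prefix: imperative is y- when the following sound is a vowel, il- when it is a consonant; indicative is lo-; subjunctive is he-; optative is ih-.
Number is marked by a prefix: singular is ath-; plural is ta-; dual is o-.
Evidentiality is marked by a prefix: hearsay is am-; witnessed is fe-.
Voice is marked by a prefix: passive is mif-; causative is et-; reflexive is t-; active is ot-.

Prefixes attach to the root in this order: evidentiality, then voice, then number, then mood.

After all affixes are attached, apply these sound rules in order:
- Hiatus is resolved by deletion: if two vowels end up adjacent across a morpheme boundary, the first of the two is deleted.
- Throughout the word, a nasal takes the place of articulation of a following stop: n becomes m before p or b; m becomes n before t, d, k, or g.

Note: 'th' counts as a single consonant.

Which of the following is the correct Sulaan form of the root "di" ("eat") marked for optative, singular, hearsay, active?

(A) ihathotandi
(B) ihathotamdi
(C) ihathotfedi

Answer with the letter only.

Attach evidentiality hearsay am- → amdi.
Attach voice active ot- → otamdi.
Attach number singular ath- → athotamdi.
Attach mood optative ih- → ihathotamdi.
Vowel deletion: no change.
Apply nasal assimilation: ihathotamdi → ihathotandi.
So the correct form is ihathotandi, option (A).
(B) ihathotamdi is wrong: it fails to apply the sound rule(s).
(C) ihathotfedi is wrong: it uses witnessed instead of hearsay for evidentiality.

A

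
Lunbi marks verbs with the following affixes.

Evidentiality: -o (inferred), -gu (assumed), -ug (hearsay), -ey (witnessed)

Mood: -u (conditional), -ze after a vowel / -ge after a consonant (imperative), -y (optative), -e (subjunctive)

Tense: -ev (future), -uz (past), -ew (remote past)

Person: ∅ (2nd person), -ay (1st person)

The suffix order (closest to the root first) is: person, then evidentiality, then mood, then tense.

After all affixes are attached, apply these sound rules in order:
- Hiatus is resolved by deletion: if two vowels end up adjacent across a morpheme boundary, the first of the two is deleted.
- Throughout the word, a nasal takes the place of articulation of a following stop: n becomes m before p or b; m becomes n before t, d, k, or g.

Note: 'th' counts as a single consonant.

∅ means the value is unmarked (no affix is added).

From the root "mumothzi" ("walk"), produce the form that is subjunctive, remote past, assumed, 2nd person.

mumothzigew

person = 2nd person: zero marking, form stays mumothzi.
Attach evidentiality assumed -gu → mumothzigu.
Attach mood subjunctive -e → mumothzigue.
Attach tense remote past -ew → mumothzigueew.
Apply vowel deletion: mumothzigueew → mumothzigew.
Nasal assimilation: no change.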